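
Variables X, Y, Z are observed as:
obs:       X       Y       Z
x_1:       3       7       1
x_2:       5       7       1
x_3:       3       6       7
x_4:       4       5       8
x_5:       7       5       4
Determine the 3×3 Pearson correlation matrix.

Step 1 — column means:
  mean(X) = (3 + 5 + 3 + 4 + 7) / 5 = 22/5 = 4.4
  mean(Y) = (7 + 7 + 6 + 5 + 5) / 5 = 30/5 = 6
  mean(Z) = (1 + 1 + 7 + 8 + 4) / 5 = 21/5 = 4.2

Step 2 — sample variances and covariances s[i,j] = (1/(n-1)) · Σ_k (x_{k,i} - mean_i) · (x_{k,j} - mean_j), with n-1 = 4:
  s[X,X] = ((-1.4)·(-1.4) + (0.6)·(0.6) + (-1.4)·(-1.4) + (-0.4)·(-0.4) + (2.6)·(2.6)) / 4 = 11.2/4 = 2.8
  s[X,Y] = ((-1.4)·(1) + (0.6)·(1) + (-1.4)·(0) + (-0.4)·(-1) + (2.6)·(-1)) / 4 = -3/4 = -0.75
  s[X,Z] = ((-1.4)·(-3.2) + (0.6)·(-3.2) + (-1.4)·(2.8) + (-0.4)·(3.8) + (2.6)·(-0.2)) / 4 = -3.4/4 = -0.85
  s[Y,Y] = ((1)·(1) + (1)·(1) + (0)·(0) + (-1)·(-1) + (-1)·(-1)) / 4 = 4/4 = 1
  s[Y,Z] = ((1)·(-3.2) + (1)·(-3.2) + (0)·(2.8) + (-1)·(3.8) + (-1)·(-0.2)) / 4 = -10/4 = -2.5
  s[Z,Z] = ((-3.2)·(-3.2) + (-3.2)·(-3.2) + (2.8)·(2.8) + (3.8)·(3.8) + (-0.2)·(-0.2)) / 4 = 42.8/4 = 10.7
  Sample standard deviations s_i = √(s[i,i]):
  s(X) = √(2.8) = 1.6733
  s(Y) = √(1) = 1
  s(Z) = √(10.7) = 3.2711

Step 3 — r_{ij} = s_{ij} / (s_i · s_j):
  r[X,X] = 1 (diagonal).
  r[X,Y] = -0.75 / (1.6733 · 1) = -0.75 / 1.6733 = -0.4482
  r[X,Z] = -0.85 / (1.6733 · 3.2711) = -0.85 / 5.4736 = -0.1553
  r[Y,Y] = 1 (diagonal).
  r[Y,Z] = -2.5 / (1 · 3.2711) = -2.5 / 3.2711 = -0.7643
  r[Z,Z] = 1 (diagonal).

R is symmetric with unit diagonal. Assembling:

R = [[1, -0.4482, -0.1553],
 [-0.4482, 1, -0.7643],
 [-0.1553, -0.7643, 1]]


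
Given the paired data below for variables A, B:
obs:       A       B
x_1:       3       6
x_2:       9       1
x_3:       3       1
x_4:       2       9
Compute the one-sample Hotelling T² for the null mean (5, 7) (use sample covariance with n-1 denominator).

Step 1 — sample mean vector:
  mean(A) = (3 + 9 + 3 + 2) / 4 = 17/4 = 4.25
  mean(B) = (6 + 1 + 1 + 9) / 4 = 17/4 = 4.25
  x̄ = (4.25, 4.25),  deviation x̄ - mu_0 = (4.25, 4.25) - (5, 7) = (-0.75, -2.75).

Step 2 — sample covariance matrix, S[i,j] = (1/(n-1)) · Σ_k (x_{k,i} - mean_i) · (x_{k,j} - mean_j), divisor n-1 = 3:
  S[A,A] = ((-1.25)·(-1.25) + (4.75)·(4.75) + (-1.25)·(-1.25) + (-2.25)·(-2.25)) / 3 = 30.75/3 = 10.25
  S[A,B] = ((-1.25)·(1.75) + (4.75)·(-3.25) + (-1.25)·(-3.25) + (-2.25)·(4.75)) / 3 = -24.25/3 = -8.0833
  S[B,B] = ((1.75)·(1.75) + (-3.25)·(-3.25) + (-3.25)·(-3.25) + (4.75)·(4.75)) / 3 = 46.75/3 = 15.5833
  S = [[10.25, -8.0833],
 [-8.0833, 15.5833]].

Step 3 — invert S. det(S) = 10.25·15.5833 - (-8.0833)² = 94.3889.
  S^{-1} = (1/det) · [[d, -b], [-b, a]] = [[0.1651, 0.0856],
 [0.0856, 0.1086]].

Step 4 — quadratic form (x̄ - mu_0)^T · S^{-1} · (x̄ - mu_0):
  S^{-1} · (x̄ - mu_0) = (-0.3593, -0.3629),
  (x̄ - mu_0)^T · [...] = (-0.75)·(-0.3593) + (-2.75)·(-0.3629) = 1.2674.

Step 5 — scale by n: T² = 4 · 1.2674 = 5.0695.

T² ≈ 5.0695


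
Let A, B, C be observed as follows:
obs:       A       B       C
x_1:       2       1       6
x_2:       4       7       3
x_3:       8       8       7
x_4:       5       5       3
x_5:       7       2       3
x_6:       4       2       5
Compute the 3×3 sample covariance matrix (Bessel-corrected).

Step 1 — column means:
  mean(A) = (2 + 4 + 8 + 5 + 7 + 4) / 6 = 30/6 = 5
  mean(B) = (1 + 7 + 8 + 5 + 2 + 2) / 6 = 25/6 = 4.1667
  mean(C) = (6 + 3 + 7 + 3 + 3 + 5) / 6 = 27/6 = 4.5

Step 2 — sample covariance S[i,j] = (1/(n-1)) · Σ_k (x_{k,i} - mean_i) · (x_{k,j} - mean_j), with n-1 = 5.
  S[A,A] = ((-3)·(-3) + (-1)·(-1) + (3)·(3) + (0)·(0) + (2)·(2) + (-1)·(-1)) / 5 = 24/5 = 4.8
  S[A,B] = ((-3)·(-3.1667) + (-1)·(2.8333) + (3)·(3.8333) + (0)·(0.8333) + (2)·(-2.1667) + (-1)·(-2.1667)) / 5 = 16/5 = 3.2
  S[A,C] = ((-3)·(1.5) + (-1)·(-1.5) + (3)·(2.5) + (0)·(-1.5) + (2)·(-1.5) + (-1)·(0.5)) / 5 = 1/5 = 0.2
  S[B,B] = ((-3.1667)·(-3.1667) + (2.8333)·(2.8333) + (3.8333)·(3.8333) + (0.8333)·(0.8333) + (-2.1667)·(-2.1667) + (-2.1667)·(-2.1667)) / 5 = 42.8333/5 = 8.5667
  S[B,C] = ((-3.1667)·(1.5) + (2.8333)·(-1.5) + (3.8333)·(2.5) + (0.8333)·(-1.5) + (-2.1667)·(-1.5) + (-2.1667)·(0.5)) / 5 = 1.5/5 = 0.3
  S[C,C] = ((1.5)·(1.5) + (-1.5)·(-1.5) + (2.5)·(2.5) + (-1.5)·(-1.5) + (-1.5)·(-1.5) + (0.5)·(0.5)) / 5 = 15.5/5 = 3.1

S is symmetric (S[j,i] = S[i,j]). Assembling:

S = [[4.8, 3.2, 0.2],
 [3.2, 8.5667, 0.3],
 [0.2, 0.3, 3.1]]


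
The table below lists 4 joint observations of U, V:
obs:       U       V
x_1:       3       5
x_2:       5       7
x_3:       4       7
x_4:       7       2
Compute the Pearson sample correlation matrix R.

Step 1 — column means:
  mean(U) = (3 + 5 + 4 + 7) / 4 = 19/4 = 4.75
  mean(V) = (5 + 7 + 7 + 2) / 4 = 21/4 = 5.25

Step 2 — sample variances and covariances s[i,j] = (1/(n-1)) · Σ_k (x_{k,i} - mean_i) · (x_{k,j} - mean_j), with n-1 = 3:
  s[U,U] = ((-1.75)·(-1.75) + (0.25)·(0.25) + (-0.75)·(-0.75) + (2.25)·(2.25)) / 3 = 8.75/3 = 2.9167
  s[U,V] = ((-1.75)·(-0.25) + (0.25)·(1.75) + (-0.75)·(1.75) + (2.25)·(-3.25)) / 3 = -7.75/3 = -2.5833
  s[V,V] = ((-0.25)·(-0.25) + (1.75)·(1.75) + (1.75)·(1.75) + (-3.25)·(-3.25)) / 3 = 16.75/3 = 5.5833
  Sample standard deviations s_i = √(s[i,i]):
  s(U) = √(2.9167) = 1.7078
  s(V) = √(5.5833) = 2.3629

Step 3 — r_{ij} = s_{ij} / (s_i · s_j):
  r[U,U] = 1 (diagonal).
  r[U,V] = -2.5833 / (1.7078 · 2.3629) = -2.5833 / 4.0354 = -0.6402
  r[V,V] = 1 (diagonal).

R is symmetric with unit diagonal. Assembling:

R = [[1, -0.6402],
 [-0.6402, 1]]


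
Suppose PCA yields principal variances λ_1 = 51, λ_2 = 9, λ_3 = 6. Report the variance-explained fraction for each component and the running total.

Step 1 — total variance = trace(Sigma) = Σ λ_i = 51 + 9 + 6 = 66.

Step 2 — fraction explained by component i = λ_i / Σ λ:
  PC1: 51/66 = 0.7727
  PC2: 9/66 = 0.1364
  PC3: 6/66 = 0.0909

Step 3 — cumulative fraction after k components = (λ_1 + ... + λ_k) / Σ λ:
  k = 1: 51/66 = 0.7727
  k = 2: (51 + 9)/66 = 60/66 = 0.9091
  k = 3: (51 + 9 + 6)/66 = 66/66 = 1

Summary (fraction, with percent):

explained: PC1 0.7727 (77.27%), PC2 0.1364 (13.64%), PC3 0.0909 (9.09%);  cumulative: 0.7727, 0.9091, 1


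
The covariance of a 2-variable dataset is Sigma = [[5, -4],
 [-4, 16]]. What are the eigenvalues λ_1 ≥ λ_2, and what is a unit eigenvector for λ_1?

Step 1 — characteristic polynomial of 2×2 Sigma:
  det(Sigma - λI) = λ² - trace · λ + det = 0.
  trace = 5 + 16 = 21, det = 5·16 - (-4)² = 64.
Step 2 — discriminant:
  Δ = trace² - 4·det = 441 - 256 = 185.
Step 3 — eigenvalues:
  λ = (trace ± √Δ)/2 = (21 ± 13.6015)/2,
  λ_1 = 17.3007,  λ_2 = 3.6993.

Step 4 — unit eigenvector for λ_1: solve (Sigma - λ_1 I)v = 0. First row:
  (5 - 17.3007)·v_x + (-4)·v_y = 0, i.e. (-12.3007)·v_x + (-4)·v_y = 0,
  so v ∝ (b, λ_1 - a) = (-4, 12.3007); multiply by -1 so the first entry is positive: u = (4, -12.3007).
  ||u|| = √((4)² + (-12.3007)²) = √(167.3081) ≈ 12.9348,
  v_1 = u/||u|| ≈ (0.3092, -0.951) (||v_1|| = 1).

λ_1 = 17.3007,  λ_2 = 3.6993;  v_1 ≈ (0.3092, -0.951)


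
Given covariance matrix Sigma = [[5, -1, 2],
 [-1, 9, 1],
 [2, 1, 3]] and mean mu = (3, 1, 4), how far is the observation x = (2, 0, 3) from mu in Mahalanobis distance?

Step 1 — centre the observation: (x - mu) = (-1, -1, -1).

Step 2 — invert Sigma (cofactor / det for 3×3, or solve directly):
  Sigma^{-1} = [[0.2989, 0.0575, -0.2184],
 [0.0575, 0.1264, -0.0805],
 [-0.2184, -0.0805, 0.5057]].

Step 3 — form the quadratic (x - mu)^T · Sigma^{-1} · (x - mu):
  Sigma^{-1} · (x - mu) = (-0.1379, -0.1034, -0.2069).
  (x - mu)^T · [Sigma^{-1} · (x - mu)] = (-1)·(-0.1379) + (-1)·(-0.1034) + (-1)·(-0.2069) = 0.4483.

Step 4 — take square root: d = √(0.4483) ≈ 0.6695.

d(x, mu) = √(0.4483) ≈ 0.6695


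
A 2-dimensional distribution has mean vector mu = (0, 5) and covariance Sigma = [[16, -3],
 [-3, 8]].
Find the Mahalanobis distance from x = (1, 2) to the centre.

Step 1 — centre the observation: (x - mu) = (1, -3).

Step 2 — invert Sigma. det(Sigma) = 16·8 - (-3)² = 119.
  Sigma^{-1} = (1/det) · [[d, -b], [-b, a]] = [[0.0672, 0.0252],
 [0.0252, 0.1345]].

Step 3 — form the quadratic (x - mu)^T · Sigma^{-1} · (x - mu):
  Sigma^{-1} · (x - mu) = (-0.0084, -0.3782).
  (x - mu)^T · [Sigma^{-1} · (x - mu)] = (1)·(-0.0084) + (-3)·(-0.3782) = 1.1261.

Step 4 — take square root: d = √(1.1261) ≈ 1.0612.

d(x, mu) = √(1.1261) ≈ 1.0612


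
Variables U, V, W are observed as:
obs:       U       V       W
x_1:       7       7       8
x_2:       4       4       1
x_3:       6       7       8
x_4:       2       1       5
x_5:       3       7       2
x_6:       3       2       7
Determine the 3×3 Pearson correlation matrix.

Step 1 — column means:
  mean(U) = (7 + 4 + 6 + 2 + 3 + 3) / 6 = 25/6 = 4.1667
  mean(V) = (7 + 4 + 7 + 1 + 7 + 2) / 6 = 28/6 = 4.6667
  mean(W) = (8 + 1 + 8 + 5 + 2 + 7) / 6 = 31/6 = 5.1667

Step 2 — sample variances and covariances s[i,j] = (1/(n-1)) · Σ_k (x_{k,i} - mean_i) · (x_{k,j} - mean_j), with n-1 = 5:
  s[U,U] = ((2.8333)·(2.8333) + (-0.1667)·(-0.1667) + (1.8333)·(1.8333) + (-2.1667)·(-2.1667) + (-1.1667)·(-1.1667) + (-1.1667)·(-1.1667)) / 5 = 18.8333/5 = 3.7667
  s[U,V] = ((2.8333)·(2.3333) + (-0.1667)·(-0.6667) + (1.8333)·(2.3333) + (-2.1667)·(-3.6667) + (-1.1667)·(2.3333) + (-1.1667)·(-2.6667)) / 5 = 19.3333/5 = 3.8667
  s[U,W] = ((2.8333)·(2.8333) + (-0.1667)·(-4.1667) + (1.8333)·(2.8333) + (-2.1667)·(-0.1667) + (-1.1667)·(-3.1667) + (-1.1667)·(1.8333)) / 5 = 15.8333/5 = 3.1667
  s[V,V] = ((2.3333)·(2.3333) + (-0.6667)·(-0.6667) + (2.3333)·(2.3333) + (-3.6667)·(-3.6667) + (2.3333)·(2.3333) + (-2.6667)·(-2.6667)) / 5 = 37.3333/5 = 7.4667
  s[V,W] = ((2.3333)·(2.8333) + (-0.6667)·(-4.1667) + (2.3333)·(2.8333) + (-3.6667)·(-0.1667) + (2.3333)·(-3.1667) + (-2.6667)·(1.8333)) / 5 = 4.3333/5 = 0.8667
  s[W,W] = ((2.8333)·(2.8333) + (-4.1667)·(-4.1667) + (2.8333)·(2.8333) + (-0.1667)·(-0.1667) + (-3.1667)·(-3.1667) + (1.8333)·(1.8333)) / 5 = 46.8333/5 = 9.3667
  Sample standard deviations s_i = √(s[i,i]):
  s(U) = √(3.7667) = 1.9408
  s(V) = √(7.4667) = 2.7325
  s(W) = √(9.3667) = 3.0605

Step 3 — r_{ij} = s_{ij} / (s_i · s_j):
  r[U,U] = 1 (diagonal).
  r[U,V] = 3.8667 / (1.9408 · 2.7325) = 3.8667 / 5.3032 = 0.7291
  r[U,W] = 3.1667 / (1.9408 · 3.0605) = 3.1667 / 5.9398 = 0.5331
  r[V,V] = 1 (diagonal).
  r[V,W] = 0.8667 / (2.7325 · 3.0605) = 0.8667 / 8.3629 = 0.1036
  r[W,W] = 1 (diagonal).

R is symmetric with unit diagonal. Assembling:

R = [[1, 0.7291, 0.5331],
 [0.7291, 1, 0.1036],
 [0.5331, 0.1036, 1]]


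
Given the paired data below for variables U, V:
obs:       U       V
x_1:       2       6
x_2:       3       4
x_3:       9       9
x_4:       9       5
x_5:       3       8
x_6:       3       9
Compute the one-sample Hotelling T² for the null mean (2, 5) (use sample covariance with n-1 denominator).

Step 1 — sample mean vector:
  mean(U) = (2 + 3 + 9 + 9 + 3 + 3) / 6 = 29/6 = 4.8333
  mean(V) = (6 + 4 + 9 + 5 + 8 + 9) / 6 = 41/6 = 6.8333
  x̄ = (4.8333, 6.8333),  deviation x̄ - mu_0 = (4.8333, 6.8333) - (2, 5) = (2.8333, 1.8333).

Step 2 — sample covariance matrix, S[i,j] = (1/(n-1)) · Σ_k (x_{k,i} - mean_i) · (x_{k,j} - mean_j), divisor n-1 = 5:
  S[U,U] = ((-2.8333)·(-2.8333) + (-1.8333)·(-1.8333) + (4.1667)·(4.1667) + (4.1667)·(4.1667) + (-1.8333)·(-1.8333) + (-1.8333)·(-1.8333)) / 5 = 52.8333/5 = 10.5667
  S[U,V] = ((-2.8333)·(-0.8333) + (-1.8333)·(-2.8333) + (4.1667)·(2.1667) + (4.1667)·(-1.8333) + (-1.8333)·(1.1667) + (-1.8333)·(2.1667)) / 5 = 2.8333/5 = 0.5667
  S[V,V] = ((-0.8333)·(-0.8333) + (-2.8333)·(-2.8333) + (2.1667)·(2.1667) + (-1.8333)·(-1.8333) + (1.1667)·(1.1667) + (2.1667)·(2.1667)) / 5 = 22.8333/5 = 4.5667
  S = [[10.5667, 0.5667],
 [0.5667, 4.5667]].

Step 3 — invert S. det(S) = 10.5667·4.5667 - (0.5667)² = 47.9333.
  S^{-1} = (1/det) · [[d, -b], [-b, a]] = [[0.0953, -0.0118],
 [-0.0118, 0.2204]].

Step 4 — quadratic form (x̄ - mu_0)^T · S^{-1} · (x̄ - mu_0):
  S^{-1} · (x̄ - mu_0) = (0.2483, 0.3707),
  (x̄ - mu_0)^T · [...] = (2.8333)·(0.2483) + (1.8333)·(0.3707) = 1.3829.

Step 5 — scale by n: T² = 6 · 1.3829 = 8.2976.

T² ≈ 8.2976


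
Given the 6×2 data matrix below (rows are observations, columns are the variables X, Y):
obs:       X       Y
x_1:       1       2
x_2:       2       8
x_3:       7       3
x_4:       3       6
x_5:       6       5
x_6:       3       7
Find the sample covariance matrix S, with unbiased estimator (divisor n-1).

Step 1 — column means:
  mean(X) = (1 + 2 + 7 + 3 + 6 + 3) / 6 = 22/6 = 3.6667
  mean(Y) = (2 + 8 + 3 + 6 + 5 + 7) / 6 = 31/6 = 5.1667

Step 2 — sample covariance S[i,j] = (1/(n-1)) · Σ_k (x_{k,i} - mean_i) · (x_{k,j} - mean_j), with n-1 = 5.
  S[X,X] = ((-2.6667)·(-2.6667) + (-1.6667)·(-1.6667) + (3.3333)·(3.3333) + (-0.6667)·(-0.6667) + (2.3333)·(2.3333) + (-0.6667)·(-0.6667)) / 5 = 27.3333/5 = 5.4667
  S[X,Y] = ((-2.6667)·(-3.1667) + (-1.6667)·(2.8333) + (3.3333)·(-2.1667) + (-0.6667)·(0.8333) + (2.3333)·(-0.1667) + (-0.6667)·(1.8333)) / 5 = -5.6667/5 = -1.1333
  S[Y,Y] = ((-3.1667)·(-3.1667) + (2.8333)·(2.8333) + (-2.1667)·(-2.1667) + (0.8333)·(0.8333) + (-0.1667)·(-0.1667) + (1.8333)·(1.8333)) / 5 = 26.8333/5 = 5.3667

S is symmetric (S[j,i] = S[i,j]). Assembling:

S = [[5.4667, -1.1333],
 [-1.1333, 5.3667]]


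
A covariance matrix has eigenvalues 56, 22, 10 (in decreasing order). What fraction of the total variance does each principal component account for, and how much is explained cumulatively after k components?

Step 1 — total variance = trace(Sigma) = Σ λ_i = 56 + 22 + 10 = 88.

Step 2 — fraction explained by component i = λ_i / Σ λ:
  PC1: 56/88 = 0.6364
  PC2: 22/88 = 0.25
  PC3: 10/88 = 0.1136

Step 3 — cumulative fraction after k components = (λ_1 + ... + λ_k) / Σ λ:
  k = 1: 56/88 = 0.6364
  k = 2: (56 + 22)/88 = 78/88 = 0.8864
  k = 3: (56 + 22 + 10)/88 = 88/88 = 1

Summary (fraction, with percent):

explained: PC1 0.6364 (63.64%), PC2 0.25 (25%), PC3 0.1136 (11.36%);  cumulative: 0.6364, 0.8864, 1


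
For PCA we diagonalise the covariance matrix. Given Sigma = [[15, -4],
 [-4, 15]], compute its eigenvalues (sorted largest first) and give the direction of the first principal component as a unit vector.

Step 1 — characteristic polynomial of 2×2 Sigma:
  det(Sigma - λI) = λ² - trace · λ + det = 0.
  trace = 15 + 15 = 30, det = 15·15 - (-4)² = 209.
Step 2 — discriminant:
  Δ = trace² - 4·det = 900 - 836 = 64.
Step 3 — eigenvalues:
  λ = (trace ± √Δ)/2 = (30 ± 8)/2,
  λ_1 = 19,  λ_2 = 11.

Step 4 — unit eigenvector for λ_1: solve (Sigma - λ_1 I)v = 0. First row:
  (15 - 19)·v_x + (-4)·v_y = 0, i.e. (-4)·v_x + (-4)·v_y = 0,
  so v ∝ (b, λ_1 - a) = (-4, 4); multiply by -1 so the first entry is positive: u = (4, -4).
  ||u|| = √((4)² + (-4)²) = √(32) ≈ 5.6569,
  v_1 = u/||u|| ≈ (0.7071, -0.7071) (||v_1|| = 1).

λ_1 = 19,  λ_2 = 11;  v_1 ≈ (0.7071, -0.7071)


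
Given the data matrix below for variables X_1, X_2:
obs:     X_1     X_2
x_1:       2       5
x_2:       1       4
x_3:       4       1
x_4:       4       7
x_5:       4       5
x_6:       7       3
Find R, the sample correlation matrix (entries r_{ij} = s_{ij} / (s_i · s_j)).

Step 1 — column means:
  mean(X_1) = (2 + 1 + 4 + 4 + 4 + 7) / 6 = 22/6 = 3.6667
  mean(X_2) = (5 + 4 + 1 + 7 + 5 + 3) / 6 = 25/6 = 4.1667

Step 2 — sample variances and covariances s[i,j] = (1/(n-1)) · Σ_k (x_{k,i} - mean_i) · (x_{k,j} - mean_j), with n-1 = 5:
  s[X_1,X_1] = ((-1.6667)·(-1.6667) + (-2.6667)·(-2.6667) + (0.3333)·(0.3333) + (0.3333)·(0.3333) + (0.3333)·(0.3333) + (3.3333)·(3.3333)) / 5 = 21.3333/5 = 4.2667
  s[X_1,X_2] = ((-1.6667)·(0.8333) + (-2.6667)·(-0.1667) + (0.3333)·(-3.1667) + (0.3333)·(2.8333) + (0.3333)·(0.8333) + (3.3333)·(-1.1667)) / 5 = -4.6667/5 = -0.9333
  s[X_2,X_2] = ((0.8333)·(0.8333) + (-0.1667)·(-0.1667) + (-3.1667)·(-3.1667) + (2.8333)·(2.8333) + (0.8333)·(0.8333) + (-1.1667)·(-1.1667)) / 5 = 20.8333/5 = 4.1667
  Sample standard deviations s_i = √(s[i,i]):
  s(X_1) = √(4.2667) = 2.0656
  s(X_2) = √(4.1667) = 2.0412

Step 3 — r_{ij} = s_{ij} / (s_i · s_j):
  r[X_1,X_1] = 1 (diagonal).
  r[X_1,X_2] = -0.9333 / (2.0656 · 2.0412) = -0.9333 / 4.2164 = -0.2214
  r[X_2,X_2] = 1 (diagonal).

R is symmetric with unit diagonal. Assembling:

R = [[1, -0.2214],
 [-0.2214, 1]]


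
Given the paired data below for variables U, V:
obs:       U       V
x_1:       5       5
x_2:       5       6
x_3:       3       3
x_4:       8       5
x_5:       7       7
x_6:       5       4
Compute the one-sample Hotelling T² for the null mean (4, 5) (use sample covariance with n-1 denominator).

Step 1 — sample mean vector:
  mean(U) = (5 + 5 + 3 + 8 + 7 + 5) / 6 = 33/6 = 5.5
  mean(V) = (5 + 6 + 3 + 5 + 7 + 4) / 6 = 30/6 = 5
  x̄ = (5.5, 5),  deviation x̄ - mu_0 = (5.5, 5) - (4, 5) = (1.5, 0).

Step 2 — sample covariance matrix, S[i,j] = (1/(n-1)) · Σ_k (x_{k,i} - mean_i) · (x_{k,j} - mean_j), divisor n-1 = 5:
  S[U,U] = ((-0.5)·(-0.5) + (-0.5)·(-0.5) + (-2.5)·(-2.5) + (2.5)·(2.5) + (1.5)·(1.5) + (-0.5)·(-0.5)) / 5 = 15.5/5 = 3.1
  S[U,V] = ((-0.5)·(0) + (-0.5)·(1) + (-2.5)·(-2) + (2.5)·(0) + (1.5)·(2) + (-0.5)·(-1)) / 5 = 8/5 = 1.6
  S[V,V] = ((0)·(0) + (1)·(1) + (-2)·(-2) + (0)·(0) + (2)·(2) + (-1)·(-1)) / 5 = 10/5 = 2
  S = [[3.1, 1.6],
 [1.6, 2]].

Step 3 — invert S. det(S) = 3.1·2 - (1.6)² = 3.64.
  S^{-1} = (1/det) · [[d, -b], [-b, a]] = [[0.5495, -0.4396],
 [-0.4396, 0.8516]].

Step 4 — quadratic form (x̄ - mu_0)^T · S^{-1} · (x̄ - mu_0):
  S^{-1} · (x̄ - mu_0) = (0.8242, -0.6593),
  (x̄ - mu_0)^T · [...] = (1.5)·(0.8242) + (0)·(-0.6593) = 1.2363.

Step 5 — scale by n: T² = 6 · 1.2363 = 7.4176.

T² ≈ 7.4176


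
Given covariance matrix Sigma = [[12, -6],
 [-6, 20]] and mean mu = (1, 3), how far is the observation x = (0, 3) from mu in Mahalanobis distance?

Step 1 — centre the observation: (x - mu) = (-1, 0).

Step 2 — invert Sigma. det(Sigma) = 12·20 - (-6)² = 204.
  Sigma^{-1} = (1/det) · [[d, -b], [-b, a]] = [[0.098, 0.0294],
 [0.0294, 0.0588]].

Step 3 — form the quadratic (x - mu)^T · Sigma^{-1} · (x - mu):
  Sigma^{-1} · (x - mu) = (-0.098, -0.0294).
  (x - mu)^T · [Sigma^{-1} · (x - mu)] = (-1)·(-0.098) + (0)·(-0.0294) = 0.098.

Step 4 — take square root: d = √(0.098) ≈ 0.3131.

d(x, mu) = √(0.098) ≈ 0.3131


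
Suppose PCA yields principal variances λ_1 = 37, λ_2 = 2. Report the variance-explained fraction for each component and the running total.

Step 1 — total variance = trace(Sigma) = Σ λ_i = 37 + 2 = 39.

Step 2 — fraction explained by component i = λ_i / Σ λ:
  PC1: 37/39 = 0.9487
  PC2: 2/39 = 0.0513

Step 3 — cumulative fraction after k components = (λ_1 + ... + λ_k) / Σ λ:
  k = 1: 37/39 = 0.9487
  k = 2: (37 + 2)/39 = 39/39 = 1

Summary (fraction, with percent):

explained: PC1 0.9487 (94.87%), PC2 0.0513 (5.13%);  cumulative: 0.9487, 1


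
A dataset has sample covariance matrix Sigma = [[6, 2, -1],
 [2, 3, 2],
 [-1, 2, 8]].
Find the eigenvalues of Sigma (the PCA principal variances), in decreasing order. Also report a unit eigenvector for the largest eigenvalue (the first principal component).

Step 1 — characteristic polynomial p(λ) = det(λI - Sigma) = λ³ - tr·λ² + c_1·λ - det, where tr = trace, c_1 = sum of the principal 2×2 minors, det = det(Sigma):
  tr = 6 + 3 + 8 = 17,
  c_1 = (6·3 - (2)²) + (6·8 - (-1)²) + (3·8 - (2)²) = 14 + 47 + 20 = 81,
  det = 6·(3·8 - (2)²) - (2)·((2)·8 - (2)·(-1)) + (-1)·((2)·(2) - 3·(-1)) = 6·(20) - (2)·(18) + (-1)·(7) = 77.
  So p(λ) = λ³ - 17λ² + 81λ - 77.
Step 2 — look for an integer root (rational root theorem: any rational root is an integer divisor of 77). Testing λ = 7:
  p(7) = 343 - 833 + 567 - 77 = 0  ✓
  Dividing out (λ - 7): p(λ) = (λ - 7)(λ² - 10λ + 11).
Step 3 — remaining eigenvalues from the quadratic λ² - 10λ + 11 = 0:
  Δ = 10² - 4·11 = 100 - 44 = 56,  λ = (10 ± √56)/2 = (10 ± 7.4833)/2 ≈ 8.7417 or 1.2583.
  Sorted: λ_1 = 8.7417,  λ_2 = 7,  λ_3 = 1.2583  (check: sum = 17 = tr ✓).

Step 4 — unit eigenvector for λ_1 ≈ 8.7417: v spans the null space of (Sigma - λ_1 I), whose rows are
  r_1 = (-2.7417, 2, -1),  r_2 = (2, -5.7417, 2),  r_3 = (-1, 2, -0.7417).
  v is orthogonal to every row, so take v ∝ r_1 × r_2 = ((2)·(2) - (-1)·(-5.7417), (-1)·(2) - (-2.7417)·(2), (-2.7417)·(-5.7417) - (2)·(2)) ≈ (-1.7417, 3.4833, 11.7417).
  Rescale (multiply by -1 so the first nonzero entry is positive): u = (1.7417, -3.4833, -11.7417).
  ||u|| = √((1.7417)² + (-3.4833)² + (-11.7417)²) = √(153.0334) ≈ 12.3707,  v_1 = u/||u|| ≈ (0.1408, -0.2816, -0.9492) (||v_1|| = 1).

λ_1 = 8.7417,  λ_2 = 7,  λ_3 = 1.2583;  v_1 ≈ (0.1408, -0.2816, -0.9492)


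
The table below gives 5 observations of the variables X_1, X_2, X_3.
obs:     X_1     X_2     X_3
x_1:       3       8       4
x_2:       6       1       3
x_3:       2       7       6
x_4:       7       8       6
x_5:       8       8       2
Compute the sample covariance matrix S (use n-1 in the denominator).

Step 1 — column means:
  mean(X_1) = (3 + 6 + 2 + 7 + 8) / 5 = 26/5 = 5.2
  mean(X_2) = (8 + 1 + 7 + 8 + 8) / 5 = 32/5 = 6.4
  mean(X_3) = (4 + 3 + 6 + 6 + 2) / 5 = 21/5 = 4.2

Step 2 — sample covariance S[i,j] = (1/(n-1)) · Σ_k (x_{k,i} - mean_i) · (x_{k,j} - mean_j), with n-1 = 4.
  S[X_1,X_1] = ((-2.2)·(-2.2) + (0.8)·(0.8) + (-3.2)·(-3.2) + (1.8)·(1.8) + (2.8)·(2.8)) / 4 = 26.8/4 = 6.7
  S[X_1,X_2] = ((-2.2)·(1.6) + (0.8)·(-5.4) + (-3.2)·(0.6) + (1.8)·(1.6) + (2.8)·(1.6)) / 4 = -2.4/4 = -0.6
  S[X_1,X_3] = ((-2.2)·(-0.2) + (0.8)·(-1.2) + (-3.2)·(1.8) + (1.8)·(1.8) + (2.8)·(-2.2)) / 4 = -9.2/4 = -2.3
  S[X_2,X_2] = ((1.6)·(1.6) + (-5.4)·(-5.4) + (0.6)·(0.6) + (1.6)·(1.6) + (1.6)·(1.6)) / 4 = 37.2/4 = 9.3
  S[X_2,X_3] = ((1.6)·(-0.2) + (-5.4)·(-1.2) + (0.6)·(1.8) + (1.6)·(1.8) + (1.6)·(-2.2)) / 4 = 6.6/4 = 1.65
  S[X_3,X_3] = ((-0.2)·(-0.2) + (-1.2)·(-1.2) + (1.8)·(1.8) + (1.8)·(1.8) + (-2.2)·(-2.2)) / 4 = 12.8/4 = 3.2

S is symmetric (S[j,i] = S[i,j]). Assembling:

S = [[6.7, -0.6, -2.3],
 [-0.6, 9.3, 1.65],
 [-2.3, 1.65, 3.2]]


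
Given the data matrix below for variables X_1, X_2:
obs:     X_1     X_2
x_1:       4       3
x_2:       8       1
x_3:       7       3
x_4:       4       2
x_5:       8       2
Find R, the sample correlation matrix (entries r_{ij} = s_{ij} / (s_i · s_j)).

Step 1 — column means:
  mean(X_1) = (4 + 8 + 7 + 4 + 8) / 5 = 31/5 = 6.2
  mean(X_2) = (3 + 1 + 3 + 2 + 2) / 5 = 11/5 = 2.2

Step 2 — sample variances and covariances s[i,j] = (1/(n-1)) · Σ_k (x_{k,i} - mean_i) · (x_{k,j} - mean_j), with n-1 = 4:
  s[X_1,X_1] = ((-2.2)·(-2.2) + (1.8)·(1.8) + (0.8)·(0.8) + (-2.2)·(-2.2) + (1.8)·(1.8)) / 4 = 16.8/4 = 4.2
  s[X_1,X_2] = ((-2.2)·(0.8) + (1.8)·(-1.2) + (0.8)·(0.8) + (-2.2)·(-0.2) + (1.8)·(-0.2)) / 4 = -3.2/4 = -0.8
  s[X_2,X_2] = ((0.8)·(0.8) + (-1.2)·(-1.2) + (0.8)·(0.8) + (-0.2)·(-0.2) + (-0.2)·(-0.2)) / 4 = 2.8/4 = 0.7
  Sample standard deviations s_i = √(s[i,i]):
  s(X_1) = √(4.2) = 2.0494
  s(X_2) = √(0.7) = 0.8367

Step 3 — r_{ij} = s_{ij} / (s_i · s_j):
  r[X_1,X_1] = 1 (diagonal).
  r[X_1,X_2] = -0.8 / (2.0494 · 0.8367) = -0.8 / 1.7146 = -0.4666
  r[X_2,X_2] = 1 (diagonal).

R is symmetric with unit diagonal. Assembling:

R = [[1, -0.4666],
 [-0.4666, 1]]


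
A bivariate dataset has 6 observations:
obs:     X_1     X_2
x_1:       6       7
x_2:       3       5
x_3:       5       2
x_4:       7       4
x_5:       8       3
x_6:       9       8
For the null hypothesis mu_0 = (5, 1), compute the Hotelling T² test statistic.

Step 1 — sample mean vector:
  mean(X_1) = (6 + 3 + 5 + 7 + 8 + 9) / 6 = 38/6 = 6.3333
  mean(X_2) = (7 + 5 + 2 + 4 + 3 + 8) / 6 = 29/6 = 4.8333
  x̄ = (6.3333, 4.8333),  deviation x̄ - mu_0 = (6.3333, 4.8333) - (5, 1) = (1.3333, 3.8333).

Step 2 — sample covariance matrix, S[i,j] = (1/(n-1)) · Σ_k (x_{k,i} - mean_i) · (x_{k,j} - mean_j), divisor n-1 = 5:
  S[X_1,X_1] = ((-0.3333)·(-0.3333) + (-3.3333)·(-3.3333) + (-1.3333)·(-1.3333) + (0.6667)·(0.6667) + (1.6667)·(1.6667) + (2.6667)·(2.6667)) / 5 = 23.3333/5 = 4.6667
  S[X_1,X_2] = ((-0.3333)·(2.1667) + (-3.3333)·(0.1667) + (-1.3333)·(-2.8333) + (0.6667)·(-0.8333) + (1.6667)·(-1.8333) + (2.6667)·(3.1667)) / 5 = 7.3333/5 = 1.4667
  S[X_2,X_2] = ((2.1667)·(2.1667) + (0.1667)·(0.1667) + (-2.8333)·(-2.8333) + (-0.8333)·(-0.8333) + (-1.8333)·(-1.8333) + (3.1667)·(3.1667)) / 5 = 26.8333/5 = 5.3667
  S = [[4.6667, 1.4667],
 [1.4667, 5.3667]].

Step 3 — invert S. det(S) = 4.6667·5.3667 - (1.4667)² = 22.8933.
  S^{-1} = (1/det) · [[d, -b], [-b, a]] = [[0.2344, -0.0641],
 [-0.0641, 0.2038]].

Step 4 — quadratic form (x̄ - mu_0)^T · S^{-1} · (x̄ - mu_0):
  S^{-1} · (x̄ - mu_0) = (0.067, 0.696),
  (x̄ - mu_0)^T · [...] = (1.3333)·(0.067) + (3.8333)·(0.696) = 2.7572.

Step 5 — scale by n: T² = 6 · 2.7572 = 16.5434.

T² ≈ 16.5434


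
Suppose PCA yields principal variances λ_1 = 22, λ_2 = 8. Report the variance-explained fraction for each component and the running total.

Step 1 — total variance = trace(Sigma) = Σ λ_i = 22 + 8 = 30.

Step 2 — fraction explained by component i = λ_i / Σ λ:
  PC1: 22/30 = 0.7333
  PC2: 8/30 = 0.2667

Step 3 — cumulative fraction after k components = (λ_1 + ... + λ_k) / Σ λ:
  k = 1: 22/30 = 0.7333
  k = 2: (22 + 8)/30 = 30/30 = 1

Summary (fraction, with percent):

explained: PC1 0.7333 (73.33%), PC2 0.2667 (26.67%);  cumulative: 0.7333, 1


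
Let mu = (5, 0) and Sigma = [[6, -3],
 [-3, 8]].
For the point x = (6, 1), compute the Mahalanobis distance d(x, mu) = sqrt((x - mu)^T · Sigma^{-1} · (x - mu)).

Step 1 — centre the observation: (x - mu) = (1, 1).

Step 2 — invert Sigma. det(Sigma) = 6·8 - (-3)² = 39.
  Sigma^{-1} = (1/det) · [[d, -b], [-b, a]] = [[0.2051, 0.0769],
 [0.0769, 0.1538]].

Step 3 — form the quadratic (x - mu)^T · Sigma^{-1} · (x - mu):
  Sigma^{-1} · (x - mu) = (0.2821, 0.2308).
  (x - mu)^T · [Sigma^{-1} · (x - mu)] = (1)·(0.2821) + (1)·(0.2308) = 0.5128.

Step 4 — take square root: d = √(0.5128) ≈ 0.7161.

d(x, mu) = √(0.5128) ≈ 0.7161


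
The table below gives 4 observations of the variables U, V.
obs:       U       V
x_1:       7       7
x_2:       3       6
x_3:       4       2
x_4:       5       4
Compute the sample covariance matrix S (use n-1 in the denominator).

Step 1 — column means:
  mean(U) = (7 + 3 + 4 + 5) / 4 = 19/4 = 4.75
  mean(V) = (7 + 6 + 2 + 4) / 4 = 19/4 = 4.75

Step 2 — sample covariance S[i,j] = (1/(n-1)) · Σ_k (x_{k,i} - mean_i) · (x_{k,j} - mean_j), with n-1 = 3.
  S[U,U] = ((2.25)·(2.25) + (-1.75)·(-1.75) + (-0.75)·(-0.75) + (0.25)·(0.25)) / 3 = 8.75/3 = 2.9167
  S[U,V] = ((2.25)·(2.25) + (-1.75)·(1.25) + (-0.75)·(-2.75) + (0.25)·(-0.75)) / 3 = 4.75/3 = 1.5833
  S[V,V] = ((2.25)·(2.25) + (1.25)·(1.25) + (-2.75)·(-2.75) + (-0.75)·(-0.75)) / 3 = 14.75/3 = 4.9167

S is symmetric (S[j,i] = S[i,j]). Assembling:

S = [[2.9167, 1.5833],
 [1.5833, 4.9167]]


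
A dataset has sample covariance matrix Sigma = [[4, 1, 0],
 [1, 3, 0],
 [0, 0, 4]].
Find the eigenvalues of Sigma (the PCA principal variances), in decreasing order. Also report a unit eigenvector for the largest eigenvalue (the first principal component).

Step 1 — characteristic polynomial p(λ) = det(λI - Sigma) = λ³ - tr·λ² + c_1·λ - det, where tr = trace, c_1 = sum of the principal 2×2 minors, det = det(Sigma):
  tr = 4 + 3 + 4 = 11,
  c_1 = (4·3 - (1)²) + (4·4 - (0)²) + (3·4 - (0)²) = 11 + 16 + 12 = 39,
  det = 4·(3·4 - (0)²) - (1)·((1)·4 - (0)·(0)) + (0)·((1)·(0) - 3·(0)) = 4·(12) - (1)·(4) + (0)·(0) = 44.
  So p(λ) = λ³ - 11λ² + 39λ - 44.
Step 2 — look for an integer root (rational root theorem: any rational root is an integer divisor of 44). Testing λ = 4:
  p(4) = 64 - 176 + 156 - 44 = 0  ✓
  Dividing out (λ - 4): p(λ) = (λ - 4)(λ² - 7λ + 11).
Step 3 — remaining eigenvalues from the quadratic λ² - 7λ + 11 = 0:
  Δ = 7² - 4·11 = 49 - 44 = 5,  λ = (7 ± √5)/2 = (7 ± 2.2361)/2 ≈ 4.618 or 2.382.
  Sorted: λ_1 = 4.618,  λ_2 = 4,  λ_3 = 2.382  (check: sum = 11 = tr ✓).

Step 4 — unit eigenvector for λ_1 ≈ 4.618: v spans the null space of (Sigma - λ_1 I), whose rows are
  r_1 = (-0.618, 1, 0),  r_2 = (1, -1.618, 0),  r_3 = (0, 0, -0.618).
  v is orthogonal to every row, so take v ∝ r_1 × r_3 = ((1)·(-0.618) - (0)·(0), (0)·(0) - (-0.618)·(-0.618), (-0.618)·(0) - (1)·(0)) ≈ (-0.618, -0.382, 0).
  Rescale (multiply by -1 so the first nonzero entry is positive): u = (0.618, 0.382, 0).
  ||u|| = √((0.618)² + (0.382)² + (0)²) = √(0.5279) ≈ 0.7265,  v_1 = u/||u|| ≈ (0.8507, 0.5257, 0) (||v_1|| = 1).

λ_1 = 4.618,  λ_2 = 4,  λ_3 = 2.382;  v_1 ≈ (0.8507, 0.5257, 0)


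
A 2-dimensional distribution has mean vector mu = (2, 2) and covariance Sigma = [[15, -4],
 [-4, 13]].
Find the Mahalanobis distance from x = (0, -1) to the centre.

Step 1 — centre the observation: (x - mu) = (-2, -3).

Step 2 — invert Sigma. det(Sigma) = 15·13 - (-4)² = 179.
  Sigma^{-1} = (1/det) · [[d, -b], [-b, a]] = [[0.0726, 0.0223],
 [0.0223, 0.0838]].

Step 3 — form the quadratic (x - mu)^T · Sigma^{-1} · (x - mu):
  Sigma^{-1} · (x - mu) = (-0.2123, -0.2961).
  (x - mu)^T · [Sigma^{-1} · (x - mu)] = (-2)·(-0.2123) + (-3)·(-0.2961) = 1.3128.

Step 4 — take square root: d = √(1.3128) ≈ 1.1458.

d(x, mu) = √(1.3128) ≈ 1.1458


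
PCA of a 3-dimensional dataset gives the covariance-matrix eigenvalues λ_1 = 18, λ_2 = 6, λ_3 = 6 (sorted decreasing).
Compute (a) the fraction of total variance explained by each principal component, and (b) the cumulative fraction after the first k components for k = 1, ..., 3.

Step 1 — total variance = trace(Sigma) = Σ λ_i = 18 + 6 + 6 = 30.

Step 2 — fraction explained by component i = λ_i / Σ λ:
  PC1: 18/30 = 0.6
  PC2: 6/30 = 0.2
  PC3: 6/30 = 0.2

Step 3 — cumulative fraction after k components = (λ_1 + ... + λ_k) / Σ λ:
  k = 1: 18/30 = 0.6
  k = 2: (18 + 6)/30 = 24/30 = 0.8
  k = 3: (18 + 6 + 6)/30 = 30/30 = 1

Summary (fraction, with percent):

explained: PC1 0.6 (60%), PC2 0.2 (20%), PC3 0.2 (20%);  cumulative: 0.6, 0.8, 1


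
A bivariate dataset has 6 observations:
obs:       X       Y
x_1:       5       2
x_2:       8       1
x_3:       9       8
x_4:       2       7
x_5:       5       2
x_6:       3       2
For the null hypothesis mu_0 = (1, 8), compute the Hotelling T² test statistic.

Step 1 — sample mean vector:
  mean(X) = (5 + 8 + 9 + 2 + 5 + 3) / 6 = 32/6 = 5.3333
  mean(Y) = (2 + 1 + 8 + 7 + 2 + 2) / 6 = 22/6 = 3.6667
  x̄ = (5.3333, 3.6667),  deviation x̄ - mu_0 = (5.3333, 3.6667) - (1, 8) = (4.3333, -4.3333).

Step 2 — sample covariance matrix, S[i,j] = (1/(n-1)) · Σ_k (x_{k,i} - mean_i) · (x_{k,j} - mean_j), divisor n-1 = 5:
  S[X,X] = ((-0.3333)·(-0.3333) + (2.6667)·(2.6667) + (3.6667)·(3.6667) + (-3.3333)·(-3.3333) + (-0.3333)·(-0.3333) + (-2.3333)·(-2.3333)) / 5 = 37.3333/5 = 7.4667
  S[X,Y] = ((-0.3333)·(-1.6667) + (2.6667)·(-2.6667) + (3.6667)·(4.3333) + (-3.3333)·(3.3333) + (-0.3333)·(-1.6667) + (-2.3333)·(-1.6667)) / 5 = 2.6667/5 = 0.5333
  S[Y,Y] = ((-1.6667)·(-1.6667) + (-2.6667)·(-2.6667) + (4.3333)·(4.3333) + (3.3333)·(3.3333) + (-1.6667)·(-1.6667) + (-1.6667)·(-1.6667)) / 5 = 45.3333/5 = 9.0667
  S = [[7.4667, 0.5333],
 [0.5333, 9.0667]].

Step 3 — invert S. det(S) = 7.4667·9.0667 - (0.5333)² = 67.4133.
  S^{-1} = (1/det) · [[d, -b], [-b, a]] = [[0.1345, -0.0079],
 [-0.0079, 0.1108]].

Step 4 — quadratic form (x̄ - mu_0)^T · S^{-1} · (x̄ - mu_0):
  S^{-1} · (x̄ - mu_0) = (0.6171, -0.5142),
  (x̄ - mu_0)^T · [...] = (4.3333)·(0.6171) + (-4.3333)·(-0.5142) = 4.9024.

Step 5 — scale by n: T² = 6 · 4.9024 = 29.4146.

T² ≈ 29.4146


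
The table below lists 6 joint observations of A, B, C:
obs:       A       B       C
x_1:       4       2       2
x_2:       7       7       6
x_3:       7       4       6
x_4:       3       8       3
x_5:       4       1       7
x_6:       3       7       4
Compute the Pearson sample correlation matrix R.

Step 1 — column means:
  mean(A) = (4 + 7 + 7 + 3 + 4 + 3) / 6 = 28/6 = 4.6667
  mean(B) = (2 + 7 + 4 + 8 + 1 + 7) / 6 = 29/6 = 4.8333
  mean(C) = (2 + 6 + 6 + 3 + 7 + 4) / 6 = 28/6 = 4.6667

Step 2 — sample variances and covariances s[i,j] = (1/(n-1)) · Σ_k (x_{k,i} - mean_i) · (x_{k,j} - mean_j), with n-1 = 5:
  s[A,A] = ((-0.6667)·(-0.6667) + (2.3333)·(2.3333) + (2.3333)·(2.3333) + (-1.6667)·(-1.6667) + (-0.6667)·(-0.6667) + (-1.6667)·(-1.6667)) / 5 = 17.3333/5 = 3.4667
  s[A,B] = ((-0.6667)·(-2.8333) + (2.3333)·(2.1667) + (2.3333)·(-0.8333) + (-1.6667)·(3.1667) + (-0.6667)·(-3.8333) + (-1.6667)·(2.1667)) / 5 = -1.3333/5 = -0.2667
  s[A,C] = ((-0.6667)·(-2.6667) + (2.3333)·(1.3333) + (2.3333)·(1.3333) + (-1.6667)·(-1.6667) + (-0.6667)·(2.3333) + (-1.6667)·(-0.6667)) / 5 = 10.3333/5 = 2.0667
  s[B,B] = ((-2.8333)·(-2.8333) + (2.1667)·(2.1667) + (-0.8333)·(-0.8333) + (3.1667)·(3.1667) + (-3.8333)·(-3.8333) + (2.1667)·(2.1667)) / 5 = 42.8333/5 = 8.5667
  s[B,C] = ((-2.8333)·(-2.6667) + (2.1667)·(1.3333) + (-0.8333)·(1.3333) + (3.1667)·(-1.6667) + (-3.8333)·(2.3333) + (2.1667)·(-0.6667)) / 5 = -6.3333/5 = -1.2667
  s[C,C] = ((-2.6667)·(-2.6667) + (1.3333)·(1.3333) + (1.3333)·(1.3333) + (-1.6667)·(-1.6667) + (2.3333)·(2.3333) + (-0.6667)·(-0.6667)) / 5 = 19.3333/5 = 3.8667
  Sample standard deviations s_i = √(s[i,i]):
  s(A) = √(3.4667) = 1.8619
  s(B) = √(8.5667) = 2.9269
  s(C) = √(3.8667) = 1.9664

Step 3 — r_{ij} = s_{ij} / (s_i · s_j):
  r[A,A] = 1 (diagonal).
  r[A,B] = -0.2667 / (1.8619 · 2.9269) = -0.2667 / 5.4496 = -0.0489
  r[A,C] = 2.0667 / (1.8619 · 1.9664) = 2.0667 / 3.6612 = 0.5645
  r[B,B] = 1 (diagonal).
  r[B,C] = -1.2667 / (2.9269 · 1.9664) = -1.2667 / 5.7554 = -0.2201
  r[C,C] = 1 (diagonal).

R is symmetric with unit diagonal. Assembling:

R = [[1, -0.0489, 0.5645],
 [-0.0489, 1, -0.2201],
 [0.5645, -0.2201, 1]]


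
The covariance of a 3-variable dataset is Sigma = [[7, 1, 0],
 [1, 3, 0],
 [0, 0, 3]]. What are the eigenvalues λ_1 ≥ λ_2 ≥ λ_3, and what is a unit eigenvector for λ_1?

Step 1 — characteristic polynomial p(λ) = det(λI - Sigma) = λ³ - tr·λ² + c_1·λ - det, where tr = trace, c_1 = sum of the principal 2×2 minors, det = det(Sigma):
  tr = 7 + 3 + 3 = 13,
  c_1 = (7·3 - (1)²) + (7·3 - (0)²) + (3·3 - (0)²) = 20 + 21 + 9 = 50,
  det = 7·(3·3 - (0)²) - (1)·((1)·3 - (0)·(0)) + (0)·((1)·(0) - 3·(0)) = 7·(9) - (1)·(3) + (0)·(0) = 60.
  So p(λ) = λ³ - 13λ² + 50λ - 60.
Step 2 — look for an integer root (rational root theorem: any rational root is an integer divisor of 60). Testing λ = 3:
  p(3) = 27 - 117 + 150 - 60 = 0  ✓
  Dividing out (λ - 3): p(λ) = (λ - 3)(λ² - 10λ + 20).
Step 3 — remaining eigenvalues from the quadratic λ² - 10λ + 20 = 0:
  Δ = 10² - 4·20 = 100 - 80 = 20,  λ = (10 ± √20)/2 = (10 ± 4.4721)/2 ≈ 7.2361 or 2.7639.
  Sorted: λ_1 = 7.2361,  λ_2 = 3,  λ_3 = 2.7639  (check: sum = 13 = tr ✓).

Step 4 — unit eigenvector for λ_1 ≈ 7.2361: v spans the null space of (Sigma - λ_1 I), whose rows are
  r_1 = (-0.2361, 1, 0),  r_2 = (1, -4.2361, 0),  r_3 = (0, 0, -4.2361).
  v is orthogonal to every row, so take v ∝ r_1 × r_3 = ((1)·(-4.2361) - (0)·(0), (0)·(0) - (-0.2361)·(-4.2361), (-0.2361)·(0) - (1)·(0)) ≈ (-4.2361, -1, 0).
  Rescale (multiply by -1 so the first nonzero entry is positive): u = (4.2361, 1, 0).
  ||u|| = √((4.2361)² + (1)² + (0)²) = √(18.9443) ≈ 4.3525,  v_1 = u/||u|| ≈ (0.9732, 0.2298, 0) (||v_1|| = 1).

λ_1 = 7.2361,  λ_2 = 3,  λ_3 = 2.7639;  v_1 ≈ (0.9732, 0.2298, 0)


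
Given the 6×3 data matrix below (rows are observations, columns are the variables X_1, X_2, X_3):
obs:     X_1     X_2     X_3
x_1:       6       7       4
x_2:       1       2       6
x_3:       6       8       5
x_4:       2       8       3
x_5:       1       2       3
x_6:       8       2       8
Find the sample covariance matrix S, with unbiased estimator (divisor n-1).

Step 1 — column means:
  mean(X_1) = (6 + 1 + 6 + 2 + 1 + 8) / 6 = 24/6 = 4
  mean(X_2) = (7 + 2 + 8 + 8 + 2 + 2) / 6 = 29/6 = 4.8333
  mean(X_3) = (4 + 6 + 5 + 3 + 3 + 8) / 6 = 29/6 = 4.8333

Step 2 — sample covariance S[i,j] = (1/(n-1)) · Σ_k (x_{k,i} - mean_i) · (x_{k,j} - mean_j), with n-1 = 5.
  S[X_1,X_1] = ((2)·(2) + (-3)·(-3) + (2)·(2) + (-2)·(-2) + (-3)·(-3) + (4)·(4)) / 5 = 46/5 = 9.2
  S[X_1,X_2] = ((2)·(2.1667) + (-3)·(-2.8333) + (2)·(3.1667) + (-2)·(3.1667) + (-3)·(-2.8333) + (4)·(-2.8333)) / 5 = 10/5 = 2
  S[X_1,X_3] = ((2)·(-0.8333) + (-3)·(1.1667) + (2)·(0.1667) + (-2)·(-1.8333) + (-3)·(-1.8333) + (4)·(3.1667)) / 5 = 17/5 = 3.4
  S[X_2,X_2] = ((2.1667)·(2.1667) + (-2.8333)·(-2.8333) + (3.1667)·(3.1667) + (3.1667)·(3.1667) + (-2.8333)·(-2.8333) + (-2.8333)·(-2.8333)) / 5 = 48.8333/5 = 9.7667
  S[X_2,X_3] = ((2.1667)·(-0.8333) + (-2.8333)·(1.1667) + (3.1667)·(0.1667) + (3.1667)·(-1.8333) + (-2.8333)·(-1.8333) + (-2.8333)·(3.1667)) / 5 = -14.1667/5 = -2.8333
  S[X_3,X_3] = ((-0.8333)·(-0.8333) + (1.1667)·(1.1667) + (0.1667)·(0.1667) + (-1.8333)·(-1.8333) + (-1.8333)·(-1.8333) + (3.1667)·(3.1667)) / 5 = 18.8333/5 = 3.7667

S is symmetric (S[j,i] = S[i,j]). Assembling:

S = [[9.2, 2, 3.4],
 [2, 9.7667, -2.8333],
 [3.4, -2.8333, 3.7667]]


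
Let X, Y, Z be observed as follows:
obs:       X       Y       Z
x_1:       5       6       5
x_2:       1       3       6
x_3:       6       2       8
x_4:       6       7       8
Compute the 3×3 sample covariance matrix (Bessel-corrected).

Step 1 — column means:
  mean(X) = (5 + 1 + 6 + 6) / 4 = 18/4 = 4.5
  mean(Y) = (6 + 3 + 2 + 7) / 4 = 18/4 = 4.5
  mean(Z) = (5 + 6 + 8 + 8) / 4 = 27/4 = 6.75

Step 2 — sample covariance S[i,j] = (1/(n-1)) · Σ_k (x_{k,i} - mean_i) · (x_{k,j} - mean_j), with n-1 = 3.
  S[X,X] = ((0.5)·(0.5) + (-3.5)·(-3.5) + (1.5)·(1.5) + (1.5)·(1.5)) / 3 = 17/3 = 5.6667
  S[X,Y] = ((0.5)·(1.5) + (-3.5)·(-1.5) + (1.5)·(-2.5) + (1.5)·(2.5)) / 3 = 6/3 = 2
  S[X,Z] = ((0.5)·(-1.75) + (-3.5)·(-0.75) + (1.5)·(1.25) + (1.5)·(1.25)) / 3 = 5.5/3 = 1.8333
  S[Y,Y] = ((1.5)·(1.5) + (-1.5)·(-1.5) + (-2.5)·(-2.5) + (2.5)·(2.5)) / 3 = 17/3 = 5.6667
  S[Y,Z] = ((1.5)·(-1.75) + (-1.5)·(-0.75) + (-2.5)·(1.25) + (2.5)·(1.25)) / 3 = -1.5/3 = -0.5
  S[Z,Z] = ((-1.75)·(-1.75) + (-0.75)·(-0.75) + (1.25)·(1.25) + (1.25)·(1.25)) / 3 = 6.75/3 = 2.25

S is symmetric (S[j,i] = S[i,j]). Assembling:

S = [[5.6667, 2, 1.8333],
 [2, 5.6667, -0.5],
 [1.8333, -0.5, 2.25]]


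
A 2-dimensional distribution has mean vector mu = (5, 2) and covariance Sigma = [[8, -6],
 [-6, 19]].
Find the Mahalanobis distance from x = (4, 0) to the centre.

Step 1 — centre the observation: (x - mu) = (-1, -2).

Step 2 — invert Sigma. det(Sigma) = 8·19 - (-6)² = 116.
  Sigma^{-1} = (1/det) · [[d, -b], [-b, a]] = [[0.1638, 0.0517],
 [0.0517, 0.069]].

Step 3 — form the quadratic (x - mu)^T · Sigma^{-1} · (x - mu):
  Sigma^{-1} · (x - mu) = (-0.2672, -0.1897).
  (x - mu)^T · [Sigma^{-1} · (x - mu)] = (-1)·(-0.2672) + (-2)·(-0.1897) = 0.6466.

Step 4 — take square root: d = √(0.6466) ≈ 0.8041.

d(x, mu) = √(0.6466) ≈ 0.8041


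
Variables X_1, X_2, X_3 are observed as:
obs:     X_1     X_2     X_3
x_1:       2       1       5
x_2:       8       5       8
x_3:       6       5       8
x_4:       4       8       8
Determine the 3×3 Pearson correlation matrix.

Step 1 — column means:
  mean(X_1) = (2 + 8 + 6 + 4) / 4 = 20/4 = 5
  mean(X_2) = (1 + 5 + 5 + 8) / 4 = 19/4 = 4.75
  mean(X_3) = (5 + 8 + 8 + 8) / 4 = 29/4 = 7.25

Step 2 — sample variances and covariances s[i,j] = (1/(n-1)) · Σ_k (x_{k,i} - mean_i) · (x_{k,j} - mean_j), with n-1 = 3:
  s[X_1,X_1] = ((-3)·(-3) + (3)·(3) + (1)·(1) + (-1)·(-1)) / 3 = 20/3 = 6.6667
  s[X_1,X_2] = ((-3)·(-3.75) + (3)·(0.25) + (1)·(0.25) + (-1)·(3.25)) / 3 = 9/3 = 3
  s[X_1,X_3] = ((-3)·(-2.25) + (3)·(0.75) + (1)·(0.75) + (-1)·(0.75)) / 3 = 9/3 = 3
  s[X_2,X_2] = ((-3.75)·(-3.75) + (0.25)·(0.25) + (0.25)·(0.25) + (3.25)·(3.25)) / 3 = 24.75/3 = 8.25
  s[X_2,X_3] = ((-3.75)·(-2.25) + (0.25)·(0.75) + (0.25)·(0.75) + (3.25)·(0.75)) / 3 = 11.25/3 = 3.75
  s[X_3,X_3] = ((-2.25)·(-2.25) + (0.75)·(0.75) + (0.75)·(0.75) + (0.75)·(0.75)) / 3 = 6.75/3 = 2.25
  Sample standard deviations s_i = √(s[i,i]):
  s(X_1) = √(6.6667) = 2.582
  s(X_2) = √(8.25) = 2.8723
  s(X_3) = √(2.25) = 1.5

Step 3 — r_{ij} = s_{ij} / (s_i · s_j):
  r[X_1,X_1] = 1 (diagonal).
  r[X_1,X_2] = 3 / (2.582 · 2.8723) = 3 / 7.4162 = 0.4045
  r[X_1,X_3] = 3 / (2.582 · 1.5) = 3 / 3.873 = 0.7746
  r[X_2,X_2] = 1 (diagonal).
  r[X_2,X_3] = 3.75 / (2.8723 · 1.5) = 3.75 / 4.3084 = 0.8704
  r[X_3,X_3] = 1 (diagonal).

R is symmetric with unit diagonal. Assembling:

R = [[1, 0.4045, 0.7746],
 [0.4045, 1, 0.8704],
 [0.7746, 0.8704, 1]]
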